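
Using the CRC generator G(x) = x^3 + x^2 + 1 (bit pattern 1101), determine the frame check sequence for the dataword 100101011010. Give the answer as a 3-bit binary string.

Append 3 zeros: 100101011010000. Divide by 1101 (XOR where the leading bit is 1):
  pos 0: 1001 XOR 1101 = 0100
  pos 1: 1000 XOR 1101 = 0101
  pos 2: 1011 XOR 1101 = 0110
  pos 3: 1100 XOR 1101 = 0001
  pos 6: 1110 XOR 1101 = 0011
  pos 8: 1110 XOR 1101 = 0011
  pos 10: 1100 XOR 1101 = 0001
Remainder (last 3 bits) = 010. This is the CRC / FCS.

010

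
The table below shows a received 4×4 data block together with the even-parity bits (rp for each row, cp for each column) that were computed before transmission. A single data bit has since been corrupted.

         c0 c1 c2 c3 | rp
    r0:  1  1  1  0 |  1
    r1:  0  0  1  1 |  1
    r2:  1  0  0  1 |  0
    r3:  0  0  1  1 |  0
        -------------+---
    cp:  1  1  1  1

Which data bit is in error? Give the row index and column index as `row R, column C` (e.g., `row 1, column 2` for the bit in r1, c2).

row 1, column 0

Recompute each row's even parity and compare to rp:
  r0: data parity 1, sent rp 1 → ok
  r1: data parity 0, sent rp 1 → mismatch
  r2: data parity 0, sent rp 0 → ok
  r3: data parity 0, sent rp 0 → ok
Recompute each column's even parity and compare to cp:
  c0: data parity 0, sent cp 1 → mismatch
  c1: data parity 1, sent cp 1 → ok
  c2: data parity 1, sent cp 1 → ok
  c3: data parity 1, sent cp 1 → ok
Exactly one row (r1) and one column (c0) fail → the flipped bit is at their intersection.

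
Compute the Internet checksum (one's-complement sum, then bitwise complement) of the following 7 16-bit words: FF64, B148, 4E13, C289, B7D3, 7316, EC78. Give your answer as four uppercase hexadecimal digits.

2752

One's-complement addition (fold any carry out of bit 15 back into bit 0):
  0xFF64 + 0xB148 = 0x1B0AC → wrap carry → 0xB0AD
  0xB0AD + 0x4E13 = 0x0FEC0
  0xFEC0 + 0xC289 = 0x1C149 → wrap carry → 0xC14A
  0xC14A + 0xB7D3 = 0x1791D → wrap carry → 0x791E
  0x791E + 0x7316 = 0x0EC34
  0xEC34 + 0xEC78 = 0x1D8AC → wrap carry → 0xD8AD
One's-complement sum = 0xD8AD.
Checksum = ~0xD8AD & 0xFFFF = 0x2752.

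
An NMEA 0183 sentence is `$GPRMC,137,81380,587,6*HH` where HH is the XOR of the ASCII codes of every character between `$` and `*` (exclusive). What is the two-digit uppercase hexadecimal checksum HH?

40

XOR the ASCII codes of the payload characters:
  'G' = 0x47 → acc = 0x47
  'P' = 0x50 → acc = 0x17
  'R' = 0x52 → acc = 0x45
  'M' = 0x4D → acc = 0x08
  'C' = 0x43 → acc = 0x4B
  ',' = 0x2C → acc = 0x67
  '1' = 0x31 → acc = 0x56
  '3' = 0x33 → acc = 0x65
  '7' = 0x37 → acc = 0x52
  ',' = 0x2C → acc = 0x7E
  '8' = 0x38 → acc = 0x46
  '1' = 0x31 → acc = 0x77
  '3' = 0x33 → acc = 0x44
  '8' = 0x38 → acc = 0x7C
  '0' = 0x30 → acc = 0x4C
  ',' = 0x2C → acc = 0x60
  '5' = 0x35 → acc = 0x55
  '8' = 0x38 → acc = 0x6D
  '7' = 0x37 → acc = 0x5A
  ',' = 0x2C → acc = 0x76
  '6' = 0x36 → acc = 0x40
Checksum = 0x40.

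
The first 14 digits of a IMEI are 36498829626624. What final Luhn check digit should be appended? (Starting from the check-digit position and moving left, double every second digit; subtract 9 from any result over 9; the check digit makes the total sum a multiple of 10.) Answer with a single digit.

Partial digits right→left: 4 2 6 6 2 6 9 2 8 8 9 4 6 3
Double every second digit counting from the check-digit position (so the 1st, 3rd, 5th, ... of the partial from the right).
  doubled (with −9 where >9): 8 3 4 9 7 9 3 → sum 43
  kept as-is: 2 6 6 2 8 4 3 → sum 31
Total = 43 + 31 = 74.
Check digit = (10 − (74 mod 10)) mod 10 = 6.

6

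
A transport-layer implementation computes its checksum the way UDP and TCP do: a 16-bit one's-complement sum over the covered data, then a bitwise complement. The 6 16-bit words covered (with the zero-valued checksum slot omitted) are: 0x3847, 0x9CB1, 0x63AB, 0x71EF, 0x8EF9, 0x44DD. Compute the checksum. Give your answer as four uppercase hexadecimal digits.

8195

One's-complement addition (fold any carry out of bit 15 back into bit 0):
  0x3847 + 0x9CB1 = 0x0D4F8
  0xD4F8 + 0x63AB = 0x138A3 → wrap carry → 0x38A4
  0x38A4 + 0x71EF = 0x0AA93
  0xAA93 + 0x8EF9 = 0x1398C → wrap carry → 0x398D
  0x398D + 0x44DD = 0x07E6A
One's-complement sum = 0x7E6A.
Checksum = ~0x7E6A & 0xFFFF = 0x8195.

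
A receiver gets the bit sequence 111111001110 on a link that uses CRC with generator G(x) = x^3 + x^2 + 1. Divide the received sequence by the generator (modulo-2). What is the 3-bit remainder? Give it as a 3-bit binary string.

Modulo-2 division of 111111001110 by 1101:
  pos 0: 1111 XOR 1101 = 0010
  pos 2: 1011 XOR 1101 = 0110
  pos 3: 1100 XOR 1101 = 0001
  pos 6: 1011 XOR 1101 = 0110
  pos 7: 1101 XOR 1101 = 0000
Remainder = 000 (zero — the frame passes the CRC check).

000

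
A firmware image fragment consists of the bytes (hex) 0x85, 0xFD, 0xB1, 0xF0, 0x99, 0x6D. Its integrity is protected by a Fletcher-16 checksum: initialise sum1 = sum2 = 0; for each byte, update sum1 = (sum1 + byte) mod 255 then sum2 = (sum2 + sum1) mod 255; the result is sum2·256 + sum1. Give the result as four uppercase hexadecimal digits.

512D

Running sums (mod 255):
  after byte 0 (0x85): sum1=133, sum2=133
  after byte 1 (0xFD): sum1=131, sum2=9
  after byte 2 (0xB1): sum1=53, sum2=62
  after byte 3 (0xF0): sum1=38, sum2=100
  after byte 4 (0x99): sum1=191, sum2=36
  after byte 5 (0x6D): sum1=45, sum2=81
Checksum = sum2·256 + sum1 = 81·256 + 45 = 20781 = 0x512D.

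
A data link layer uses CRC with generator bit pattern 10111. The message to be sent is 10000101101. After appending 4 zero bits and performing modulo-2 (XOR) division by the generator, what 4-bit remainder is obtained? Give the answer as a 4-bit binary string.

1000

Append 4 zeros: 100001011010000. Divide by 10111 (XOR where the leading bit is 1):
  pos 0: 10000 XOR 10111 = 00111
  pos 2: 11110 XOR 10111 = 01001
  pos 3: 10011 XOR 10111 = 00100
  pos 5: 10010 XOR 10111 = 00101
  pos 7: 10110 XOR 10111 = 00001
Remainder (last 4 bits) = 1000. This is the CRC / FCS.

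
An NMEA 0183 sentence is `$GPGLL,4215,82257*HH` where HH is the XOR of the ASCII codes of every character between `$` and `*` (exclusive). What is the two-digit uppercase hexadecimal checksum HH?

68

XOR the ASCII codes of the payload characters:
  'G' = 0x47 → acc = 0x47
  'P' = 0x50 → acc = 0x17
  'G' = 0x47 → acc = 0x50
  'L' = 0x4C → acc = 0x1C
  'L' = 0x4C → acc = 0x50
  ',' = 0x2C → acc = 0x7C
  '4' = 0x34 → acc = 0x48
  '2' = 0x32 → acc = 0x7A
  '1' = 0x31 → acc = 0x4B
  '5' = 0x35 → acc = 0x7E
  ',' = 0x2C → acc = 0x52
  '8' = 0x38 → acc = 0x6A
  '2' = 0x32 → acc = 0x58
  '2' = 0x32 → acc = 0x6A
  '5' = 0x35 → acc = 0x5F
  '7' = 0x37 → acc = 0x68
Checksum = 0x68.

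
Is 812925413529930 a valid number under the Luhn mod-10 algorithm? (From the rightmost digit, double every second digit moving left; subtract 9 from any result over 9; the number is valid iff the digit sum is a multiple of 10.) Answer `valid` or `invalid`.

valid

From the right, keep odd positions and double even positions (subtract 9 from any doubled value over 9):
  doubled (positions 2,4,...): 6 9 1 2 1 9 2 → sum 30
  kept (positions 1,3,...): 0 9 2 3 4 2 2 8 → sum 30
Total = 60.
60 mod 10 = 0, so the number is valid.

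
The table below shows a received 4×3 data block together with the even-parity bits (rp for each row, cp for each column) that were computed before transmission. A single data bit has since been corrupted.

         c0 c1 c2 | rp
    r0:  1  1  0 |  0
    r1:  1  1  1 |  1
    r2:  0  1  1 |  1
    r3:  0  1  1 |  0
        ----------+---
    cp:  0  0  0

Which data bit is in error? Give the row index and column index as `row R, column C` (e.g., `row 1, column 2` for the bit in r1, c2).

Recompute each row's even parity and compare to rp:
  r0: data parity 0, sent rp 0 → ok
  r1: data parity 1, sent rp 1 → ok
  r2: data parity 0, sent rp 1 → mismatch
  r3: data parity 0, sent rp 0 → ok
Recompute each column's even parity and compare to cp:
  c0: data parity 0, sent cp 0 → ok
  c1: data parity 0, sent cp 0 → ok
  c2: data parity 1, sent cp 0 → mismatch
Exactly one row (r2) and one column (c2) fail → the flipped bit is at their intersection.

row 2, column 2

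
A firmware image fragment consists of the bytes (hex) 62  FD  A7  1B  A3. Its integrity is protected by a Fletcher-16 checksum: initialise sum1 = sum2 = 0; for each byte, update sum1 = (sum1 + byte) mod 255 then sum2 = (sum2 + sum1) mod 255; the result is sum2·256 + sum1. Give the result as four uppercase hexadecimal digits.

Running sums (mod 255):
  after byte 0 (62): sum1=98, sum2=98
  after byte 1 (FD): sum1=96, sum2=194
  after byte 2 (A7): sum1=8, sum2=202
  after byte 3 (1B): sum1=35, sum2=237
  after byte 4 (A3): sum1=198, sum2=180
Checksum = sum2·256 + sum1 = 180·256 + 198 = 46278 = 0xB4C6.

B4C6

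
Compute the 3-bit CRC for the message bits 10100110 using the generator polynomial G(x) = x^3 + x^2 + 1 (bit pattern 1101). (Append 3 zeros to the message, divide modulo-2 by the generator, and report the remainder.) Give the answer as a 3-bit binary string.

011

Append 3 zeros: 10100110000. Divide by 1101 (XOR where the leading bit is 1):
  pos 0: 1010 XOR 1101 = 0111
  pos 1: 1110 XOR 1101 = 0011
  pos 3: 1111 XOR 1101 = 0010
  pos 5: 1000 XOR 1101 = 0101
  pos 6: 1010 XOR 1101 = 0111
  pos 7: 1110 XOR 1101 = 0011
Remainder (last 3 bits) = 011. This is the CRC / FCS.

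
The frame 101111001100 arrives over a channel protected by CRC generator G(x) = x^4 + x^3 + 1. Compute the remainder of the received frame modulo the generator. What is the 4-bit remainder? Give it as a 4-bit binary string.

0010

Modulo-2 division of 101111001100 by 11001:
  pos 0: 10111 XOR 11001 = 01110
  pos 1: 11101 XOR 11001 = 00100
  pos 3: 10000 XOR 11001 = 01001
  pos 4: 10011 XOR 11001 = 01010
  pos 5: 10101 XOR 11001 = 01100
  pos 6: 11000 XOR 11001 = 00001
Remainder = 0010 (nonzero — an error is detected).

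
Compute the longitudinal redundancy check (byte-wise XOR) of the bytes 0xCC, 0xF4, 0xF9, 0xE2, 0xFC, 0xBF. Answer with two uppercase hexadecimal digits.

XOR the bytes together:
  start with 0xCC
  0xCC ⊕ 0xF4 = 0x38
  0x38 ⊕ 0xF9 = 0xC1
  0xC1 ⊕ 0xE2 = 0x23
  0x23 ⊕ 0xFC = 0xDF
  0xDF ⊕ 0xBF = 0x60

60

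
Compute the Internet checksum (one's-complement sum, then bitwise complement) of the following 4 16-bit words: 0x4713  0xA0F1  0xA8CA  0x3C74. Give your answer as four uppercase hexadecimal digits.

32BC

One's-complement addition (fold any carry out of bit 15 back into bit 0):
  0x4713 + 0xA0F1 = 0x0E804
  0xE804 + 0xA8CA = 0x190CE → wrap carry → 0x90CF
  0x90CF + 0x3C74 = 0x0CD43
One's-complement sum = 0xCD43.
Checksum = ~0xCD43 & 0xFFFF = 0x32BC.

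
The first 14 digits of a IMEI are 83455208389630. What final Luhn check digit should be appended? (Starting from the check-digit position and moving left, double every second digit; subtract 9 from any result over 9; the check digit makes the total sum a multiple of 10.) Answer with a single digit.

Partial digits right→left: 0 3 6 9 8 3 8 0 2 5 5 4 3 8
Double every second digit counting from the check-digit position (so the 1st, 3rd, 5th, ... of the partial from the right).
  doubled (with −9 where >9): 0 3 7 7 4 1 6 → sum 28
  kept as-is: 3 9 3 0 5 4 8 → sum 32
Total = 28 + 32 = 60.
Check digit = (10 − (60 mod 10)) mod 10 = 0.

0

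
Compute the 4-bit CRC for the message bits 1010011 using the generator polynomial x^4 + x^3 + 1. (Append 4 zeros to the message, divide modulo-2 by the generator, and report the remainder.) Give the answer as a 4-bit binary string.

0110

Append 4 zeros: 10100110000. Divide by 11001 (XOR where the leading bit is 1):
  pos 0: 10100 XOR 11001 = 01101
  pos 1: 11011 XOR 11001 = 00010
  pos 4: 10100 XOR 11001 = 01101
  pos 5: 11010 XOR 11001 = 00011
Remainder (last 4 bits) = 0110. This is the CRC / FCS.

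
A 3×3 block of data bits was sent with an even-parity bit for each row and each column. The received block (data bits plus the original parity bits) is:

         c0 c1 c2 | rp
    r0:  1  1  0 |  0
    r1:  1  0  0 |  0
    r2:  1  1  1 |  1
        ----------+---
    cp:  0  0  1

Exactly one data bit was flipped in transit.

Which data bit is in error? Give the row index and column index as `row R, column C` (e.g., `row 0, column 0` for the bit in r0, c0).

Recompute each row's even parity and compare to rp:
  r0: data parity 0, sent rp 0 → ok
  r1: data parity 1, sent rp 0 → mismatch
  r2: data parity 1, sent rp 1 → ok
Recompute each column's even parity and compare to cp:
  c0: data parity 1, sent cp 0 → mismatch
  c1: data parity 0, sent cp 0 → ok
  c2: data parity 1, sent cp 1 → ok
Exactly one row (r1) and one column (c0) fail → the flipped bit is at their intersection.

row 1, column 0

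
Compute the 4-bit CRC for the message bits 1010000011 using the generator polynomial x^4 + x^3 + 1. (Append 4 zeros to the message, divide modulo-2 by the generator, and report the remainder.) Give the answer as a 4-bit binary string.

1001

Append 4 zeros: 10100000110000. Divide by 11001 (XOR where the leading bit is 1):
  pos 0: 10100 XOR 11001 = 01101
  pos 1: 11010 XOR 11001 = 00011
  pos 4: 11001 XOR 11001 = 00000
  pos 9: 10000 XOR 11001 = 01001
Remainder (last 4 bits) = 1001. This is the CRC / FCS.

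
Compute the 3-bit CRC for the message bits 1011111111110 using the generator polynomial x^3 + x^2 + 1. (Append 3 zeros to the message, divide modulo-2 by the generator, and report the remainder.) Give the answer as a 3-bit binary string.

Append 3 zeros: 1011111111110000. Divide by 1101 (XOR where the leading bit is 1):
  pos 0: 1011 XOR 1101 = 0110
  pos 1: 1101 XOR 1101 = 0000
  pos 5: 1111 XOR 1101 = 0010
  pos 7: 1011 XOR 1101 = 0110
  pos 8: 1101 XOR 1101 = 0000
Remainder (last 3 bits) = 000. This is the CRC / FCS.

000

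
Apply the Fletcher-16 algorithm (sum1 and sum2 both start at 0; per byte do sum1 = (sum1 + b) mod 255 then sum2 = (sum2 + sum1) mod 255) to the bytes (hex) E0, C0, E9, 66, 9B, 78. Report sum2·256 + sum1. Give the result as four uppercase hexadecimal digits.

9306

Running sums (mod 255):
  after byte 0 (E0): sum1=224, sum2=224
  after byte 1 (C0): sum1=161, sum2=130
  after byte 2 (E9): sum1=139, sum2=14
  after byte 3 (66): sum1=241, sum2=0
  after byte 4 (9B): sum1=141, sum2=141
  after byte 5 (78): sum1=6, sum2=147
Checksum = sum2·256 + sum1 = 147·256 + 6 = 37638 = 0x9306.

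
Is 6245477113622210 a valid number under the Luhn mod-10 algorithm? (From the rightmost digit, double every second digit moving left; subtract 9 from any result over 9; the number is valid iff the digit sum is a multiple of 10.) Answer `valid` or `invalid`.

invalid

From the right, keep odd positions and double even positions (subtract 9 from any doubled value over 9):
  doubled (positions 2,4,...): 2 4 3 2 5 8 8 3 → sum 35
  kept (positions 1,3,...): 0 2 2 3 1 7 5 2 → sum 22
Total = 57.
57 mod 10 = 7, so the number is invalid.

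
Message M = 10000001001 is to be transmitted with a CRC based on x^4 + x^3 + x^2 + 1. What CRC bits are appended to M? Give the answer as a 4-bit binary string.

1101

Append 4 zeros: 100000010010000. Divide by 11101 (XOR where the leading bit is 1):
  pos 0: 10000 XOR 11101 = 01101
  pos 1: 11010 XOR 11101 = 00111
  pos 3: 11101 XOR 11101 = 00000
  pos 10: 10000 XOR 11101 = 01101
Remainder (last 4 bits) = 1101. This is the CRC / FCS.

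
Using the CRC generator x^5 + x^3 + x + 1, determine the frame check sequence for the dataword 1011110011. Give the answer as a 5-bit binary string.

10000

Append 5 zeros: 101111001100000. Divide by 101011 (XOR where the leading bit is 1):
  pos 0: 101111 XOR 101011 = 000100
  pos 3: 100001 XOR 101011 = 001010
  pos 5: 101010 XOR 101011 = 000001
Remainder (last 5 bits) = 10000. This is the CRC / FCS.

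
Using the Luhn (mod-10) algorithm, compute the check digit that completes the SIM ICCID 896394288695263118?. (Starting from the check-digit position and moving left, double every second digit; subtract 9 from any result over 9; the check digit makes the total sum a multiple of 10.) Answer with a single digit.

Partial digits right→left: 8 1 1 3 6 2 5 9 6 8 8 2 4 9 3 6 9 8
Double every second digit counting from the check-digit position (so the 1st, 3rd, 5th, ... of the partial from the right).
  doubled (with −9 where >9): 7 2 3 1 3 7 8 6 9 → sum 46
  kept as-is: 1 3 2 9 8 2 9 6 8 → sum 48
Total = 46 + 48 = 94.
Check digit = (10 − (94 mod 10)) mod 10 = 6.

6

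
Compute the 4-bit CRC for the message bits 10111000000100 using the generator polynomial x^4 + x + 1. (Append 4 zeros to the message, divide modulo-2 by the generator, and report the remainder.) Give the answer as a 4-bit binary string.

1101

Append 4 zeros: 101110000001000000. Divide by 10011 (XOR where the leading bit is 1):
  pos 0: 10111 XOR 10011 = 00100
  pos 2: 10000 XOR 10011 = 00011
  pos 5: 11000 XOR 10011 = 01011
  pos 6: 10110 XOR 10011 = 00101
  pos 8: 10110 XOR 10011 = 00101
  pos 10: 10100 XOR 10011 = 00111
  pos 12: 11100 XOR 10011 = 01111
  pos 13: 11110 XOR 10011 = 01101
Remainder (last 4 bits) = 1101. This is the CRC / FCS.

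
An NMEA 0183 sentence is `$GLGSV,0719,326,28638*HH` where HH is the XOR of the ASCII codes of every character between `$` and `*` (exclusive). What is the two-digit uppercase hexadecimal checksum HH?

XOR the ASCII codes of the payload characters:
  'G' = 0x47 → acc = 0x47
  'L' = 0x4C → acc = 0x0B
  'G' = 0x47 → acc = 0x4C
  'S' = 0x53 → acc = 0x1F
  'V' = 0x56 → acc = 0x49
  ',' = 0x2C → acc = 0x65
  '0' = 0x30 → acc = 0x55
  '7' = 0x37 → acc = 0x62
  '1' = 0x31 → acc = 0x53
  '9' = 0x39 → acc = 0x6A
  ',' = 0x2C → acc = 0x46
  '3' = 0x33 → acc = 0x75
  '2' = 0x32 → acc = 0x47
  '6' = 0x36 → acc = 0x71
  ',' = 0x2C → acc = 0x5D
  '2' = 0x32 → acc = 0x6F
  '8' = 0x38 → acc = 0x57
  '6' = 0x36 → acc = 0x61
  '3' = 0x33 → acc = 0x52
  '8' = 0x38 → acc = 0x6A
Checksum = 0x6A.

6A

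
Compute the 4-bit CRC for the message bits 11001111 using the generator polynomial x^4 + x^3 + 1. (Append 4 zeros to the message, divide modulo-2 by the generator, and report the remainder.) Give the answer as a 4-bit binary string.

Append 4 zeros: 110011110000. Divide by 11001 (XOR where the leading bit is 1):
  pos 0: 11001 XOR 11001 = 00000
  pos 5: 11100 XOR 11001 = 00101
  pos 7: 10100 XOR 11001 = 01101
Remainder (last 4 bits) = 1101. This is the CRC / FCS.

1101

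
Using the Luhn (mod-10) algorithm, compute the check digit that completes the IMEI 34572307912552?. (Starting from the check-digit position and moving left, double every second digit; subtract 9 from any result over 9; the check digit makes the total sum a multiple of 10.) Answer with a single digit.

3

Partial digits right→left: 2 5 5 2 1 9 7 0 3 2 7 5 4 3
Double every second digit counting from the check-digit position (so the 1st, 3rd, 5th, ... of the partial from the right).
  doubled (with −9 where >9): 4 1 2 5 6 5 8 → sum 31
  kept as-is: 5 2 9 0 2 5 3 → sum 26
Total = 31 + 26 = 57.
Check digit = (10 − (57 mod 10)) mod 10 = 3.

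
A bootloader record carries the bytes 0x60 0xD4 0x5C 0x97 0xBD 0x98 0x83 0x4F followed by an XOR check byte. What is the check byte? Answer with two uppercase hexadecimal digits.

XOR the bytes together:
  start with 0x60
  0x60 ⊕ 0xD4 = 0xB4
  0xB4 ⊕ 0x5C = 0xE8
  0xE8 ⊕ 0x97 = 0x7F
  0x7F ⊕ 0xBD = 0xC2
  0xC2 ⊕ 0x98 = 0x5A
  0x5A ⊕ 0x83 = 0xD9
  0xD9 ⊕ 0x4F = 0x96

96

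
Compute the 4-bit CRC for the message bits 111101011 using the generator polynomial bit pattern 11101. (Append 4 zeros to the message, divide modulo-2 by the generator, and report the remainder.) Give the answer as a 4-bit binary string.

Append 4 zeros: 1111010110000. Divide by 11101 (XOR where the leading bit is 1):
  pos 0: 11110 XOR 11101 = 00011
  pos 3: 11101 XOR 11101 = 00000
  pos 8: 10000 XOR 11101 = 01101
Remainder (last 4 bits) = 1101. This is the CRC / FCS.

1101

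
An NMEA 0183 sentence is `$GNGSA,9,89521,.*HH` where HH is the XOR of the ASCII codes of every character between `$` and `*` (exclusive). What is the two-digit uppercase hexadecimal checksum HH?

50

XOR the ASCII codes of the payload characters:
  'G' = 0x47 → acc = 0x47
  'N' = 0x4E → acc = 0x09
  'G' = 0x47 → acc = 0x4E
  'S' = 0x53 → acc = 0x1D
  'A' = 0x41 → acc = 0x5C
  ',' = 0x2C → acc = 0x70
  '9' = 0x39 → acc = 0x49
  ',' = 0x2C → acc = 0x65
  '8' = 0x38 → acc = 0x5D
  '9' = 0x39 → acc = 0x64
  '5' = 0x35 → acc = 0x51
  '2' = 0x32 → acc = 0x63
  '1' = 0x31 → acc = 0x52
  ',' = 0x2C → acc = 0x7E
  '.' = 0x2E → acc = 0x50
Checksum = 0x50.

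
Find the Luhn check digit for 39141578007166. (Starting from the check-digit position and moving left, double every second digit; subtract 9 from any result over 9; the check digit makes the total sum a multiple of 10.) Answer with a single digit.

Partial digits right→left: 6 6 1 7 0 0 8 7 5 1 4 1 9 3
Double every second digit counting from the check-digit position (so the 1st, 3rd, 5th, ... of the partial from the right).
  doubled (with −9 where >9): 3 2 0 7 1 8 9 → sum 30
  kept as-is: 6 7 0 7 1 1 3 → sum 25
Total = 30 + 25 = 55.
Check digit = (10 − (55 mod 10)) mod 10 = 5.

5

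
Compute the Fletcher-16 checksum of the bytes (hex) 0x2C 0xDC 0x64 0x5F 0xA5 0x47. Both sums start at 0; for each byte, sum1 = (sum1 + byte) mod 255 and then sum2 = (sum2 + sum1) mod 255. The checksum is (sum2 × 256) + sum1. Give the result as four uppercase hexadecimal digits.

9BB9

Running sums (mod 255):
  after byte 0 (0x2C): sum1=44, sum2=44
  after byte 1 (0xDC): sum1=9, sum2=53
  after byte 2 (0x64): sum1=109, sum2=162
  after byte 3 (0x5F): sum1=204, sum2=111
  after byte 4 (0xA5): sum1=114, sum2=225
  after byte 5 (0x47): sum1=185, sum2=155
Checksum = sum2·256 + sum1 = 155·256 + 185 = 39865 = 0x9BB9.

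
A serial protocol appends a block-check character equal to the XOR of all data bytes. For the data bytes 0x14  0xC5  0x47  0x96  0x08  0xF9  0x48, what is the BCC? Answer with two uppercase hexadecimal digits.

XOR the bytes together:
  start with 0x14
  0x14 ⊕ 0xC5 = 0xD1
  0xD1 ⊕ 0x47 = 0x96
  0x96 ⊕ 0x96 = 0x00
  0x00 ⊕ 0x08 = 0x08
  0x08 ⊕ 0xF9 = 0xF1
  0xF1 ⊕ 0x48 = 0xB9

B9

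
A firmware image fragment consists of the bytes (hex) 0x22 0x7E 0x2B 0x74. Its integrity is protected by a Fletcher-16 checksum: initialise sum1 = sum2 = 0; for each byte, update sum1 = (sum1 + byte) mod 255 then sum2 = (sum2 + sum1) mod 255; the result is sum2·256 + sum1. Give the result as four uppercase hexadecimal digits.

Running sums (mod 255):
  after byte 0 (0x22): sum1=34, sum2=34
  after byte 1 (0x7E): sum1=160, sum2=194
  after byte 2 (0x2B): sum1=203, sum2=142
  after byte 3 (0x74): sum1=64, sum2=206
Checksum = sum2·256 + sum1 = 206·256 + 64 = 52800 = 0xCE40.

CE40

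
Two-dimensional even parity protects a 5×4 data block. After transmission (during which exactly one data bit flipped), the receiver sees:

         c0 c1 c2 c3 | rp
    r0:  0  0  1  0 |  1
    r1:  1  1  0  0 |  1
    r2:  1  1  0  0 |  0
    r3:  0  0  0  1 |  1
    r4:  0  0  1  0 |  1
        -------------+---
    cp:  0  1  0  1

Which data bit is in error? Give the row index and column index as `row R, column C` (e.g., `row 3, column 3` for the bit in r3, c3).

Recompute each row's even parity and compare to rp:
  r0: data parity 1, sent rp 1 → ok
  r1: data parity 0, sent rp 1 → mismatch
  r2: data parity 0, sent rp 0 → ok
  r3: data parity 1, sent rp 1 → ok
  r4: data parity 1, sent rp 1 → ok
Recompute each column's even parity and compare to cp:
  c0: data parity 0, sent cp 0 → ok
  c1: data parity 0, sent cp 1 → mismatch
  c2: data parity 0, sent cp 0 → ok
  c3: data parity 1, sent cp 1 → ok
Exactly one row (r1) and one column (c1) fail → the flipped bit is at their intersection.

row 1, column 1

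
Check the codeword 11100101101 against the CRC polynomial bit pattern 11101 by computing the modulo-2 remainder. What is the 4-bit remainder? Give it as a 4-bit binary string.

Modulo-2 division of 11100101101 by 11101:
  pos 0: 11100 XOR 11101 = 00001
  pos 4: 11011 XOR 11101 = 00110
  pos 6: 11001 XOR 11101 = 00100
Remainder = 0100 (nonzero — an error is detected).

0100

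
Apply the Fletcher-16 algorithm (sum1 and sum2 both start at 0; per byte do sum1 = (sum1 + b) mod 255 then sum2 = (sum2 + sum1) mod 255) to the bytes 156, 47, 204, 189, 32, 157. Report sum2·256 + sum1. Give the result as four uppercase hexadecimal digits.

E114

Running sums (mod 255):
  after byte 0 (156): sum1=156, sum2=156
  after byte 1 (47): sum1=203, sum2=104
  after byte 2 (204): sum1=152, sum2=1
  after byte 3 (189): sum1=86, sum2=87
  after byte 4 (32): sum1=118, sum2=205
  after byte 5 (157): sum1=20, sum2=225
Checksum = sum2·256 + sum1 = 225·256 + 20 = 57620 = 0xE114.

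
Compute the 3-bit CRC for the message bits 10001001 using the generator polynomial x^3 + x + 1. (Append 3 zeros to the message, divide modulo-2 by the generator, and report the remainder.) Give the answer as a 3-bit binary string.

101

Append 3 zeros: 10001001000. Divide by 1011 (XOR where the leading bit is 1):
  pos 0: 1000 XOR 1011 = 0011
  pos 2: 1110 XOR 1011 = 0101
  pos 3: 1010 XOR 1011 = 0001
  pos 6: 1100 XOR 1011 = 0111
  pos 7: 1110 XOR 1011 = 0101
Remainder (last 3 bits) = 101. This is the CRC / FCS.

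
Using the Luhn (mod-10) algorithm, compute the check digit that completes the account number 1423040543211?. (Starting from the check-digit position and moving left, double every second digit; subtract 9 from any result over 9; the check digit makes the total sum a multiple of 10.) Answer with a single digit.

Partial digits right→left: 1 1 2 3 4 5 0 4 0 3 2 4 1
Double every second digit counting from the check-digit position (so the 1st, 3rd, 5th, ... of the partial from the right).
  doubled (with −9 where >9): 2 4 8 0 0 4 2 → sum 20
  kept as-is: 1 3 5 4 3 4 → sum 20
Total = 20 + 20 = 40.
Check digit = (10 − (40 mod 10)) mod 10 = 0.

0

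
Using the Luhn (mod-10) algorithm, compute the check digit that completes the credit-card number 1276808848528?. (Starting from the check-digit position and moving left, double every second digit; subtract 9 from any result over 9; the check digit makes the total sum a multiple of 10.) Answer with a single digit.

7

Partial digits right→left: 8 2 5 8 4 8 8 0 8 6 7 2 1
Double every second digit counting from the check-digit position (so the 1st, 3rd, 5th, ... of the partial from the right).
  doubled (with −9 where >9): 7 1 8 7 7 5 2 → sum 37
  kept as-is: 2 8 8 0 6 2 → sum 26
Total = 37 + 26 = 63.
Check digit = (10 − (63 mod 10)) mod 10 = 7.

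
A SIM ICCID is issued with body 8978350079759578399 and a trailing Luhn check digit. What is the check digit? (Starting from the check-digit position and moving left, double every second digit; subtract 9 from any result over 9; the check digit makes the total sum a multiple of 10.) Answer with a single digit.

Partial digits right→left: 9 9 3 8 7 5 9 5 7 9 7 0 0 5 3 8 7 9 8
Double every second digit counting from the check-digit position (so the 1st, 3rd, 5th, ... of the partial from the right).
  doubled (with −9 where >9): 9 6 5 9 5 5 0 6 5 7 → sum 57
  kept as-is: 9 8 5 5 9 0 5 8 9 → sum 58
Total = 57 + 58 = 115.
Check digit = (10 − (115 mod 10)) mod 10 = 5.

5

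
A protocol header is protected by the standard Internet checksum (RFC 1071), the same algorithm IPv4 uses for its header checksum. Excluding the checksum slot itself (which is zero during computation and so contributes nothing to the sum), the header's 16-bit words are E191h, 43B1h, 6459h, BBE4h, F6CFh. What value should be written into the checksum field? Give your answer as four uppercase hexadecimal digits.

C3AE

One's-complement addition (fold any carry out of bit 15 back into bit 0):
  0xE191 + 0x43B1 = 0x12542 → wrap carry → 0x2543
  0x2543 + 0x6459 = 0x0899C
  0x899C + 0xBBE4 = 0x14580 → wrap carry → 0x4581
  0x4581 + 0xF6CF = 0x13C50 → wrap carry → 0x3C51
One's-complement sum = 0x3C51.
Checksum = ~0x3C51 & 0xFFFF = 0xC3AE.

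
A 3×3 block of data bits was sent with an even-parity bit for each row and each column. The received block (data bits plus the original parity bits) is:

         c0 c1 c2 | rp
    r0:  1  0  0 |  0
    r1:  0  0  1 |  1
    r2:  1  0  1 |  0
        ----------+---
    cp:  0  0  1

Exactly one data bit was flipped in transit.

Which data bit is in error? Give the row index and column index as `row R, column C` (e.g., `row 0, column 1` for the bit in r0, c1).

row 0, column 2

Recompute each row's even parity and compare to rp:
  r0: data parity 1, sent rp 0 → mismatch
  r1: data parity 1, sent rp 1 → ok
  r2: data parity 0, sent rp 0 → ok
Recompute each column's even parity and compare to cp:
  c0: data parity 0, sent cp 0 → ok
  c1: data parity 0, sent cp 0 → ok
  c2: data parity 0, sent cp 1 → mismatch
Exactly one row (r0) and one column (c2) fail → the flipped bit is at their intersection.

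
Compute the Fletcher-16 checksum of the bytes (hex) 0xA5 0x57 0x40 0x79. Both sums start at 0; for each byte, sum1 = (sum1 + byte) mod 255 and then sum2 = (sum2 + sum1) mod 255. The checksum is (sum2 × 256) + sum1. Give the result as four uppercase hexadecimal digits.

Running sums (mod 255):
  after byte 0 (0xA5): sum1=165, sum2=165
  after byte 1 (0x57): sum1=252, sum2=162
  after byte 2 (0x40): sum1=61, sum2=223
  after byte 3 (0x79): sum1=182, sum2=150
Checksum = sum2·256 + sum1 = 150·256 + 182 = 38582 = 0x96B6.

96B6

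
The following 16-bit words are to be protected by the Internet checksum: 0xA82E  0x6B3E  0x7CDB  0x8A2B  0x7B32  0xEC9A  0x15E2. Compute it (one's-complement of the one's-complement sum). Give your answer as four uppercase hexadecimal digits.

67DC

One's-complement addition (fold any carry out of bit 15 back into bit 0):
  0xA82E + 0x6B3E = 0x1136C → wrap carry → 0x136D
  0x136D + 0x7CDB = 0x09048
  0x9048 + 0x8A2B = 0x11A73 → wrap carry → 0x1A74
  0x1A74 + 0x7B32 = 0x095A6
  0x95A6 + 0xEC9A = 0x18240 → wrap carry → 0x8241
  0x8241 + 0x15E2 = 0x09823
One's-complement sum = 0x9823.
Checksum = ~0x9823 & 0xFFFF = 0x67DC.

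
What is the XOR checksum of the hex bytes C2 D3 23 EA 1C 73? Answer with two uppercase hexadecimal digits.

XOR the bytes together:
  start with 0xC2
  0xC2 ⊕ 0xD3 = 0x11
  0x11 ⊕ 0x23 = 0x32
  0x32 ⊕ 0xEA = 0xD8
  0xD8 ⊕ 0x1C = 0xC4
  0xC4 ⊕ 0x73 = 0xB7

B7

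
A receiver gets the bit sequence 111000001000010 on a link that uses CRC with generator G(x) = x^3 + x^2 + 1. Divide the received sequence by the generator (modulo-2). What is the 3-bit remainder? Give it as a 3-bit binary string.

Modulo-2 division of 111000001000010 by 1101:
  pos 0: 1110 XOR 1101 = 0011
  pos 2: 1100 XOR 1101 = 0001
  pos 5: 1001 XOR 1101 = 0100
  pos 6: 1000 XOR 1101 = 0101
  pos 7: 1010 XOR 1101 = 0111
  pos 8: 1110 XOR 1101 = 0011
  pos 10: 1101 XOR 1101 = 0000
Remainder = 000 (zero — the frame passes the CRC check).

000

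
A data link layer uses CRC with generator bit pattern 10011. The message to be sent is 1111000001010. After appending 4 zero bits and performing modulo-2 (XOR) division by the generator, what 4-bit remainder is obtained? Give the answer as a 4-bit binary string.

Append 4 zeros: 11110000010100000. Divide by 10011 (XOR where the leading bit is 1):
  pos 0: 11110 XOR 10011 = 01101
  pos 1: 11010 XOR 10011 = 01001
  pos 2: 10010 XOR 10011 = 00001
  pos 6: 10010 XOR 10011 = 00001
  pos 10: 11000 XOR 10011 = 01011
  pos 11: 10110 XOR 10011 = 00101
Remainder (last 4 bits) = 1010. This is the CRC / FCS.

1010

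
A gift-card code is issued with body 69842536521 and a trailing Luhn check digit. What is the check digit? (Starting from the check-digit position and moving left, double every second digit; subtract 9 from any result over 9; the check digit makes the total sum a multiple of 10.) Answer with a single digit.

1

Partial digits right→left: 1 2 5 6 3 5 2 4 8 9 6
Double every second digit counting from the check-digit position (so the 1st, 3rd, 5th, ... of the partial from the right).
  doubled (with −9 where >9): 2 1 6 4 7 3 → sum 23
  kept as-is: 2 6 5 4 9 → sum 26
Total = 23 + 26 = 49.
Check digit = (10 − (49 mod 10)) mod 10 = 1.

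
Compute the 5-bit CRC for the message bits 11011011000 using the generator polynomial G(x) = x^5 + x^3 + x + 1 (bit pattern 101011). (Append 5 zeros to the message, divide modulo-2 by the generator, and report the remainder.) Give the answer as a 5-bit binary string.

10001

Append 5 zeros: 1101101100000000. Divide by 101011 (XOR where the leading bit is 1):
  pos 0: 110110 XOR 101011 = 011101
  pos 1: 111011 XOR 101011 = 010000
  pos 2: 100001 XOR 101011 = 001010
  pos 4: 101000 XOR 101011 = 000011
  pos 8: 110000 XOR 101011 = 011011
  pos 9: 110110 XOR 101011 = 011101
  pos 10: 111010 XOR 101011 = 010001
Remainder (last 5 bits) = 10001. This is the CRC / FCS.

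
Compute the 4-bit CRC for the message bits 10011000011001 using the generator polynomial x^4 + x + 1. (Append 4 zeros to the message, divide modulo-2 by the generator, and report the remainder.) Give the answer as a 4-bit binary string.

1101

Append 4 zeros: 100110000110010000. Divide by 10011 (XOR where the leading bit is 1):
  pos 0: 10011 XOR 10011 = 00000
  pos 9: 11001 XOR 10011 = 01010
  pos 10: 10100 XOR 10011 = 00111
  pos 12: 11100 XOR 10011 = 01111
  pos 13: 11110 XOR 10011 = 01101
Remainder (last 4 bits) = 1101. This is the CRC / FCS.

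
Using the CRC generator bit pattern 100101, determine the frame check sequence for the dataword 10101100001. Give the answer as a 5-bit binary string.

10000

Append 5 zeros: 1010110000100000. Divide by 100101 (XOR where the leading bit is 1):
  pos 0: 101011 XOR 100101 = 001110
  pos 2: 111000 XOR 100101 = 011101
  pos 3: 111010 XOR 100101 = 011111
  pos 4: 111110 XOR 100101 = 011011
  pos 5: 110111 XOR 100101 = 010010
  pos 6: 100100 XOR 100101 = 000001
Remainder (last 5 bits) = 10000. This is the CRC / FCS.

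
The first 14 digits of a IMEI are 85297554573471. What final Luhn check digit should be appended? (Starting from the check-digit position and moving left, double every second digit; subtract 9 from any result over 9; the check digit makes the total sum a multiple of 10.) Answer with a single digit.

Partial digits right→left: 1 7 4 3 7 5 4 5 5 7 9 2 5 8
Double every second digit counting from the check-digit position (so the 1st, 3rd, 5th, ... of the partial from the right).
  doubled (with −9 where >9): 2 8 5 8 1 9 1 → sum 34
  kept as-is: 7 3 5 5 7 2 8 → sum 37
Total = 34 + 37 = 71.
Check digit = (10 − (71 mod 10)) mod 10 = 9.

9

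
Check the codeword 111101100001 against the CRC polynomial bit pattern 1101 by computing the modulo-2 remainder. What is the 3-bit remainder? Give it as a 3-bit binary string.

000

Modulo-2 division of 111101100001 by 1101:
  pos 0: 1111 XOR 1101 = 0010
  pos 2: 1001 XOR 1101 = 0100
  pos 3: 1001 XOR 1101 = 0100
  pos 4: 1000 XOR 1101 = 0101
  pos 5: 1010 XOR 1101 = 0111
  pos 6: 1110 XOR 1101 = 0011
  pos 8: 1101 XOR 1101 = 0000
Remainder = 000 (zero — the frame passes the CRC check).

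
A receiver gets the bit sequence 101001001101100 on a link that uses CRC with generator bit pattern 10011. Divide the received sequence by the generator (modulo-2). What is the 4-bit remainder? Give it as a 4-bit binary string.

Modulo-2 division of 101001001101100 by 10011:
  pos 0: 10100 XOR 10011 = 00111
  pos 2: 11110 XOR 10011 = 01101
  pos 3: 11010 XOR 10011 = 01001
  pos 4: 10011 XOR 10011 = 00000
  pos 9: 10110 XOR 10011 = 00101
Remainder = 1010 (nonzero — an error is detected).

1010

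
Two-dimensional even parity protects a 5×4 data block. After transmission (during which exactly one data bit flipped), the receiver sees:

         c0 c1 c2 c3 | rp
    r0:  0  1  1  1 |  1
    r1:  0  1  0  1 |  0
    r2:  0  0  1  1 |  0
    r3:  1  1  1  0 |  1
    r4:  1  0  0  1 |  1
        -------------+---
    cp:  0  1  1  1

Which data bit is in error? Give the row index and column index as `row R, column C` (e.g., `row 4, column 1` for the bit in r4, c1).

row 4, column 3

Recompute each row's even parity and compare to rp:
  r0: data parity 1, sent rp 1 → ok
  r1: data parity 0, sent rp 0 → ok
  r2: data parity 0, sent rp 0 → ok
  r3: data parity 1, sent rp 1 → ok
  r4: data parity 0, sent rp 1 → mismatch
Recompute each column's even parity and compare to cp:
  c0: data parity 0, sent cp 0 → ok
  c1: data parity 1, sent cp 1 → ok
  c2: data parity 1, sent cp 1 → ok
  c3: data parity 0, sent cp 1 → mismatch
Exactly one row (r4) and one column (c3) fail → the flipped bit is at their intersection.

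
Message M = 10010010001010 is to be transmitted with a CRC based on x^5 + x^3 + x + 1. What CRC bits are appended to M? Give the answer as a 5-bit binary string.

Append 5 zeros: 1001001000101000000. Divide by 101011 (XOR where the leading bit is 1):
  pos 0: 100100 XOR 101011 = 001111
  pos 2: 111110 XOR 101011 = 010101
  pos 3: 101010 XOR 101011 = 000001
  pos 8: 101010 XOR 101011 = 000001
  pos 13: 100000 XOR 101011 = 001011
Remainder (last 5 bits) = 01011. This is the CRC / FCS.

01011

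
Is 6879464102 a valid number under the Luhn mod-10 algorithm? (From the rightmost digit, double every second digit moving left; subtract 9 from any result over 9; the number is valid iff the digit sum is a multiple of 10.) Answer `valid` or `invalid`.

From the right, keep odd positions and double even positions (subtract 9 from any doubled value over 9):
  doubled (positions 2,4,...): 0 8 8 5 3 → sum 24
  kept (positions 1,3,...): 2 1 6 9 8 → sum 26
Total = 50.
50 mod 10 = 0, so the number is valid.

valid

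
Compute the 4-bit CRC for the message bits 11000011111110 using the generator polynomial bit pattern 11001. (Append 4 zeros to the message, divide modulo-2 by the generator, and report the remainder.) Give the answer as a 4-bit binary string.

Append 4 zeros: 110000111111100000. Divide by 11001 (XOR where the leading bit is 1):
  pos 0: 11000 XOR 11001 = 00001
  pos 4: 10111 XOR 11001 = 01110
  pos 5: 11101 XOR 11001 = 00100
  pos 7: 10011 XOR 11001 = 01010
  pos 8: 10101 XOR 11001 = 01100
  pos 9: 11000 XOR 11001 = 00001
  pos 13: 10000 XOR 11001 = 01001
Remainder (last 4 bits) = 1001. This is the CRC / FCS.

1001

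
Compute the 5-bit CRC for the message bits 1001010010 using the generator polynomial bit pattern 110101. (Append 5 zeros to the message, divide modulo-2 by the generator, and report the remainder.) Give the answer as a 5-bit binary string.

10010

Append 5 zeros: 100101001000000. Divide by 110101 (XOR where the leading bit is 1):
  pos 0: 100101 XOR 110101 = 010000
  pos 1: 100000 XOR 110101 = 010101
  pos 2: 101010 XOR 110101 = 011111
  pos 3: 111111 XOR 110101 = 001010
  pos 5: 101000 XOR 110101 = 011101
  pos 6: 111010 XOR 110101 = 001111
  pos 8: 111100 XOR 110101 = 001001
Remainder (last 5 bits) = 10010. This is the CRC / FCS.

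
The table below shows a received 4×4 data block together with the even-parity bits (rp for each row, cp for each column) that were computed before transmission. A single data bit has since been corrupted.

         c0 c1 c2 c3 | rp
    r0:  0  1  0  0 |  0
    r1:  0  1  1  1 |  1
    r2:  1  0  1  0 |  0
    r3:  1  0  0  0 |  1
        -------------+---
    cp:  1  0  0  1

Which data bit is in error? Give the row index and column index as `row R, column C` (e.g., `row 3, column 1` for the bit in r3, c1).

Recompute each row's even parity and compare to rp:
  r0: data parity 1, sent rp 0 → mismatch
  r1: data parity 1, sent rp 1 → ok
  r2: data parity 0, sent rp 0 → ok
  r3: data parity 1, sent rp 1 → ok
Recompute each column's even parity and compare to cp:
  c0: data parity 0, sent cp 1 → mismatch
  c1: data parity 0, sent cp 0 → ok
  c2: data parity 0, sent cp 0 → ok
  c3: data parity 1, sent cp 1 → ok
Exactly one row (r0) and one column (c0) fail → the flipped bit is at their intersection.

row 0, column 0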